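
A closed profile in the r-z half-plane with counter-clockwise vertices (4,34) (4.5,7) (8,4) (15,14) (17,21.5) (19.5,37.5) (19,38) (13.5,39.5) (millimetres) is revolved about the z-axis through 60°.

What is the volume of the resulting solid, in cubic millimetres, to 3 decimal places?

Volume = 4260.720 mm³

Profile (r,z), 8 vertices: (4,34) (4.5,7) (8,4) (15,14) (17,21.5) (19.5,37.5) (19,38) (13.5,39.5)
edge 0: (4,34)→(4.5,7)  cross = 4·7 − 4.5·34 = -125.0000; (r_i+r_j)·cross = 8.5·-125.0000 = -1062.5000
edge 1: (4.5,7)→(8,4)  cross = 4.5·4 − 8·7 = -38.0000; (r_i+r_j)·cross = 12.5·-38.0000 = -475.0000
edge 2: (8,4)→(15,14)  cross = 8·14 − 15·4 = 52.0000; (r_i+r_j)·cross = 23·52.0000 = 1196.0000
edge 3: (15,14)→(17,21.5)  cross = 15·21.5 − 17·14 = 84.5000; (r_i+r_j)·cross = 32·84.5000 = 2704.0000
edge 4: (17,21.5)→(19.5,37.5)  cross = 17·37.5 − 19.5·21.5 = 218.2500; (r_i+r_j)·cross = 36.5·218.2500 = 7966.1250
edge 5: (19.5,37.5)→(19,38)  cross = 19.5·38 − 19·37.5 = 28.5000; (r_i+r_j)·cross = 38.5·28.5000 = 1097.2500
edge 6: (19,38)→(13.5,39.5)  cross = 19·39.5 − 13.5·38 = 237.5000; (r_i+r_j)·cross = 32.5·237.5000 = 7718.7500
edge 7: (13.5,39.5)→(4,34)  cross = 13.5·34 − 4·39.5 = 301.0000; (r_i+r_j)·cross = 17.5·301.0000 = 5267.5000
Σcross = 758.7500 → A = |Σcross|/2 = 379.3750 mm²
Σ(r_i+r_j)·cross = 24412.1250 → first moment M = |Σ|/6 = 4068.6875
R_c = M/A = 4068.6875/379.3750 = 10.7247 mm
θ = 60° = 1.047198 rad
V = θ·R_c·A = 1.047198·10.7247·379.3750 = 4260.720 mm³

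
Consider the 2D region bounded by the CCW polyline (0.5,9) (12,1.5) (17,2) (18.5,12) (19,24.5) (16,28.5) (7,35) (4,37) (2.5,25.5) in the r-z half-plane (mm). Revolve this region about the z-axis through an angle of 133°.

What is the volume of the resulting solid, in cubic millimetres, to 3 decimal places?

Volume = 10799.889 mm³

Profile (r,z), 9 vertices: (0.5,9) (12,1.5) (17,2) (18.5,12) (19,24.5) (16,28.5) (7,35) (4,37) (2.5,25.5)
edge 0: (0.5,9)→(12,1.5)  cross = 0.5·1.5 − 12·9 = -107.2500; (r_i+r_j)·cross = 12.5·-107.2500 = -1340.6250
edge 1: (12,1.5)→(17,2)  cross = 12·2 − 17·1.5 = -1.5000; (r_i+r_j)·cross = 29·-1.5000 = -43.5000
edge 2: (17,2)→(18.5,12)  cross = 17·12 − 18.5·2 = 167.0000; (r_i+r_j)·cross = 35.5·167.0000 = 5928.5000
edge 3: (18.5,12)→(19,24.5)  cross = 18.5·24.5 − 19·12 = 225.2500; (r_i+r_j)·cross = 37.5·225.2500 = 8446.8750
edge 4: (19,24.5)→(16,28.5)  cross = 19·28.5 − 16·24.5 = 149.5000; (r_i+r_j)·cross = 35·149.5000 = 5232.5000
edge 5: (16,28.5)→(7,35)  cross = 16·35 − 7·28.5 = 360.5000; (r_i+r_j)·cross = 23·360.5000 = 8291.5000
edge 6: (7,35)→(4,37)  cross = 7·37 − 4·35 = 119.0000; (r_i+r_j)·cross = 11·119.0000 = 1309.0000
edge 7: (4,37)→(2.5,25.5)  cross = 4·25.5 − 2.5·37 = 9.5000; (r_i+r_j)·cross = 6.5·9.5000 = 61.7500
edge 8: (2.5,25.5)→(0.5,9)  cross = 2.5·9 − 0.5·25.5 = 9.7500; (r_i+r_j)·cross = 3·9.7500 = 29.2500
Σcross = 931.7500 → A = |Σcross|/2 = 465.8750 mm²
Σ(r_i+r_j)·cross = 27915.2500 → first moment M = |Σ|/6 = 4652.5417
R_c = M/A = 4652.5417/465.8750 = 9.9867 mm
θ = 133° = 2.321288 rad
V = θ·R_c·A = 2.321288·9.9867·465.8750 = 10799.889 mm³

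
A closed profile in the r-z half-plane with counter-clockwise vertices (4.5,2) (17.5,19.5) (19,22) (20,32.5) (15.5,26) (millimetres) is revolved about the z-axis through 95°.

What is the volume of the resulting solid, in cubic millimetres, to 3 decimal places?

Profile (r,z), 5 vertices: (4.5,2) (17.5,19.5) (19,22) (20,32.5) (15.5,26)
edge 0: (4.5,2)→(17.5,19.5)  cross = 4.5·19.5 − 17.5·2 = 52.7500; (r_i+r_j)·cross = 22·52.7500 = 1160.5000
edge 1: (17.5,19.5)→(19,22)  cross = 17.5·22 − 19·19.5 = 14.5000; (r_i+r_j)·cross = 36.5·14.5000 = 529.2500
edge 2: (19,22)→(20,32.5)  cross = 19·32.5 − 20·22 = 177.5000; (r_i+r_j)·cross = 39·177.5000 = 6922.5000
edge 3: (20,32.5)→(15.5,26)  cross = 20·26 − 15.5·32.5 = 16.2500; (r_i+r_j)·cross = 35.5·16.2500 = 576.8750
edge 4: (15.5,26)→(4.5,2)  cross = 15.5·2 − 4.5·26 = -86.0000; (r_i+r_j)·cross = 20·-86.0000 = -1720.0000
Σcross = 175.0000 → A = |Σcross|/2 = 87.5000 mm²
Σ(r_i+r_j)·cross = 7469.1250 → first moment M = |Σ|/6 = 1244.8542
R_c = M/A = 1244.8542/87.5000 = 14.2269 mm
θ = 95° = 1.658063 rad
V = θ·R_c·A = 1.658063·14.2269·87.5000 = 2064.046 mm³

Volume = 2064.046 mm³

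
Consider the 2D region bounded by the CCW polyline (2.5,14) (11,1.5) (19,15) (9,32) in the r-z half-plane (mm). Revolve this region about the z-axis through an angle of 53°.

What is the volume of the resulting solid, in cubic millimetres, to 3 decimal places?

Volume = 2442.007 mm³

Profile (r,z), 4 vertices: (2.5,14) (11,1.5) (19,15) (9,32)
edge 0: (2.5,14)→(11,1.5)  cross = 2.5·1.5 − 11·14 = -150.2500; (r_i+r_j)·cross = 13.5·-150.2500 = -2028.3750
edge 1: (11,1.5)→(19,15)  cross = 11·15 − 19·1.5 = 136.5000; (r_i+r_j)·cross = 30·136.5000 = 4095.0000
edge 2: (19,15)→(9,32)  cross = 19·32 − 9·15 = 473.0000; (r_i+r_j)·cross = 28·473.0000 = 13244.0000
edge 3: (9,32)→(2.5,14)  cross = 9·14 − 2.5·32 = 46.0000; (r_i+r_j)·cross = 11.5·46.0000 = 529.0000
Σcross = 505.2500 → A = |Σcross|/2 = 252.6250 mm²
Σ(r_i+r_j)·cross = 15839.6250 → first moment M = |Σ|/6 = 2639.9375
R_c = M/A = 2639.9375/252.6250 = 10.4500 mm
θ = 53° = 0.925025 rad
V = θ·R_c·A = 0.925025·10.4500·252.6250 = 2442.007 mm³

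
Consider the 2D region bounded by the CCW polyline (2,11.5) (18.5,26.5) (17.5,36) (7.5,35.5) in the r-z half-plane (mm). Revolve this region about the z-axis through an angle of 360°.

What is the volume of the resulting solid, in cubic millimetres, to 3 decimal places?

Volume = 13542.621 mm³

Profile (r,z), 4 vertices: (2,11.5) (18.5,26.5) (17.5,36) (7.5,35.5)
edge 0: (2,11.5)→(18.5,26.5)  cross = 2·26.5 − 18.5·11.5 = -159.7500; (r_i+r_j)·cross = 20.5·-159.7500 = -3274.8750
edge 1: (18.5,26.5)→(17.5,36)  cross = 18.5·36 − 17.5·26.5 = 202.2500; (r_i+r_j)·cross = 36·202.2500 = 7281.0000
edge 2: (17.5,36)→(7.5,35.5)  cross = 17.5·35.5 − 7.5·36 = 351.2500; (r_i+r_j)·cross = 25·351.2500 = 8781.2500
edge 3: (7.5,35.5)→(2,11.5)  cross = 7.5·11.5 − 2·35.5 = 15.2500; (r_i+r_j)·cross = 9.5·15.2500 = 144.8750
Σcross = 409.0000 → A = |Σcross|/2 = 204.5000 mm²
Σ(r_i+r_j)·cross = 12932.2500 → first moment M = |Σ|/6 = 2155.3750
R_c = M/A = 2155.3750/204.5000 = 10.5397 mm
θ = 360° = 6.283185 rad
V = θ·R_c·A = 6.283185·10.5397·204.5000 = 13542.621 mm³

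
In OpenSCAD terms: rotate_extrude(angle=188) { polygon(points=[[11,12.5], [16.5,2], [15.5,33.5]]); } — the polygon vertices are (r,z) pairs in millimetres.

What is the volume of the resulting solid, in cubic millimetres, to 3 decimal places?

Profile (r,z), 3 vertices: (11,12.5) (16.5,2) (15.5,33.5)
edge 0: (11,12.5)→(16.5,2)  cross = 11·2 − 16.5·12.5 = -184.2500; (r_i+r_j)·cross = 27.5·-184.2500 = -5066.8750
edge 1: (16.5,2)→(15.5,33.5)  cross = 16.5·33.5 − 15.5·2 = 521.7500; (r_i+r_j)·cross = 32·521.7500 = 16696.0000
edge 2: (15.5,33.5)→(11,12.5)  cross = 15.5·12.5 − 11·33.5 = -174.7500; (r_i+r_j)·cross = 26.5·-174.7500 = -4630.8750
Σcross = 162.7500 → A = |Σcross|/2 = 81.3750 mm²
Σ(r_i+r_j)·cross = 6998.2500 → first moment M = |Σ|/6 = 1166.3750
R_c = M/A = 1166.3750/81.3750 = 14.3333 mm
θ = 188° = 3.281219 rad
V = θ·R_c·A = 3.281219·14.3333·81.3750 = 3827.132 mm³

Volume = 3827.132 mm³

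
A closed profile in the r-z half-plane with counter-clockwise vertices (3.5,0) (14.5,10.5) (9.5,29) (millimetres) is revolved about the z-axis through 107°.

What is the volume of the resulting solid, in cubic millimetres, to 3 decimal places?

Volume = 2191.203 mm³

Profile (r,z), 3 vertices: (3.5,0) (14.5,10.5) (9.5,29)
edge 0: (3.5,0)→(14.5,10.5)  cross = 3.5·10.5 − 14.5·0 = 36.7500; (r_i+r_j)·cross = 18·36.7500 = 661.5000
edge 1: (14.5,10.5)→(9.5,29)  cross = 14.5·29 − 9.5·10.5 = 320.7500; (r_i+r_j)·cross = 24·320.7500 = 7698.0000
edge 2: (9.5,29)→(3.5,0)  cross = 9.5·0 − 3.5·29 = -101.5000; (r_i+r_j)·cross = 13·-101.5000 = -1319.5000
Σcross = 256.0000 → A = |Σcross|/2 = 128.0000 mm²
Σ(r_i+r_j)·cross = 7040.0000 → first moment M = |Σ|/6 = 1173.3333
R_c = M/A = 1173.3333/128.0000 = 9.1667 mm
θ = 107° = 1.867502 rad
V = θ·R_c·A = 1.867502·9.1667·128.0000 = 2191.203 mm³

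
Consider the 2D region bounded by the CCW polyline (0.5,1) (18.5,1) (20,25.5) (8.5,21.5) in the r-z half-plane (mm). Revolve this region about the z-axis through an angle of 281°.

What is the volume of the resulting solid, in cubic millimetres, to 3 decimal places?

Volume = 18888.179 mm³

Profile (r,z), 4 vertices: (0.5,1) (18.5,1) (20,25.5) (8.5,21.5)
edge 0: (0.5,1)→(18.5,1)  cross = 0.5·1 − 18.5·1 = -18.0000; (r_i+r_j)·cross = 19·-18.0000 = -342.0000
edge 1: (18.5,1)→(20,25.5)  cross = 18.5·25.5 − 20·1 = 451.7500; (r_i+r_j)·cross = 38.5·451.7500 = 17392.3750
edge 2: (20,25.5)→(8.5,21.5)  cross = 20·21.5 − 8.5·25.5 = 213.2500; (r_i+r_j)·cross = 28.5·213.2500 = 6077.6250
edge 3: (8.5,21.5)→(0.5,1)  cross = 8.5·1 − 0.5·21.5 = -2.2500; (r_i+r_j)·cross = 9·-2.2500 = -20.2500
Σcross = 644.7500 → A = |Σcross|/2 = 322.3750 mm²
Σ(r_i+r_j)·cross = 23107.7500 → first moment M = |Σ|/6 = 3851.2917
R_c = M/A = 3851.2917/322.3750 = 11.9466 mm
θ = 281° = 4.904375 rad
V = θ·R_c·A = 4.904375·11.9466·322.3750 = 18888.179 mm³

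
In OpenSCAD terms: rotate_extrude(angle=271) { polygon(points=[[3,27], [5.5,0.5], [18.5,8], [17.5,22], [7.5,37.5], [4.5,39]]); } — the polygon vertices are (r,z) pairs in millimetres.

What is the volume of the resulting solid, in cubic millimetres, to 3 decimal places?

Profile (r,z), 6 vertices: (3,27) (5.5,0.5) (18.5,8) (17.5,22) (7.5,37.5) (4.5,39)
edge 0: (3,27)→(5.5,0.5)  cross = 3·0.5 − 5.5·27 = -147.0000; (r_i+r_j)·cross = 8.5·-147.0000 = -1249.5000
edge 1: (5.5,0.5)→(18.5,8)  cross = 5.5·8 − 18.5·0.5 = 34.7500; (r_i+r_j)·cross = 24·34.7500 = 834.0000
edge 2: (18.5,8)→(17.5,22)  cross = 18.5·22 − 17.5·8 = 267.0000; (r_i+r_j)·cross = 36·267.0000 = 9612.0000
edge 3: (17.5,22)→(7.5,37.5)  cross = 17.5·37.5 − 7.5·22 = 491.2500; (r_i+r_j)·cross = 25·491.2500 = 12281.2500
edge 4: (7.5,37.5)→(4.5,39)  cross = 7.5·39 − 4.5·37.5 = 123.7500; (r_i+r_j)·cross = 12·123.7500 = 1485.0000
edge 5: (4.5,39)→(3,27)  cross = 4.5·27 − 3·39 = 4.5000; (r_i+r_j)·cross = 7.5·4.5000 = 33.7500
Σcross = 774.2500 → A = |Σcross|/2 = 387.1250 mm²
Σ(r_i+r_j)·cross = 22996.5000 → first moment M = |Σ|/6 = 3832.7500
R_c = M/A = 3832.7500/387.1250 = 9.9005 mm
θ = 271° = 4.729842 rad
V = θ·R_c·A = 4.729842·9.9005·387.1250 = 18128.303 mm³

Volume = 18128.303 mm³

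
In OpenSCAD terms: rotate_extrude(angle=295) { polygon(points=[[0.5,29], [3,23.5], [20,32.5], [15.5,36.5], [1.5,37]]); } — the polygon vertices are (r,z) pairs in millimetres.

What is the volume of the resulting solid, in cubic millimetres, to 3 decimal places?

Profile (r,z), 5 vertices: (0.5,29) (3,23.5) (20,32.5) (15.5,36.5) (1.5,37)
edge 0: (0.5,29)→(3,23.5)  cross = 0.5·23.5 − 3·29 = -75.2500; (r_i+r_j)·cross = 3.5·-75.2500 = -263.3750
edge 1: (3,23.5)→(20,32.5)  cross = 3·32.5 − 20·23.5 = -372.5000; (r_i+r_j)·cross = 23·-372.5000 = -8567.5000
edge 2: (20,32.5)→(15.5,36.5)  cross = 20·36.5 − 15.5·32.5 = 226.2500; (r_i+r_j)·cross = 35.5·226.2500 = 8031.8750
edge 3: (15.5,36.5)→(1.5,37)  cross = 15.5·37 − 1.5·36.5 = 518.7500; (r_i+r_j)·cross = 17·518.7500 = 8818.7500
edge 4: (1.5,37)→(0.5,29)  cross = 1.5·29 − 0.5·37 = 25.0000; (r_i+r_j)·cross = 2·25.0000 = 50.0000
Σcross = 322.2500 → A = |Σcross|/2 = 161.1250 mm²
Σ(r_i+r_j)·cross = 8069.7500 → first moment M = |Σ|/6 = 1344.9583
R_c = M/A = 1344.9583/161.1250 = 8.3473 mm
θ = 295° = 5.148721 rad
V = θ·R_c·A = 5.148721·8.3473·161.1250 = 6924.816 mm³

Volume = 6924.816 mm³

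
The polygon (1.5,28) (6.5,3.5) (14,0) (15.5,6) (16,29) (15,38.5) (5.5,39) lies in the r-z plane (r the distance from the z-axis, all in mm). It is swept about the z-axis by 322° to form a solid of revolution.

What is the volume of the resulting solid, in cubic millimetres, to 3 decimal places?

Volume = 23534.403 mm³

Profile (r,z), 7 vertices: (1.5,28) (6.5,3.5) (14,0) (15.5,6) (16,29) (15,38.5) (5.5,39)
edge 0: (1.5,28)→(6.5,3.5)  cross = 1.5·3.5 − 6.5·28 = -176.7500; (r_i+r_j)·cross = 8·-176.7500 = -1414.0000
edge 1: (6.5,3.5)→(14,0)  cross = 6.5·0 − 14·3.5 = -49.0000; (r_i+r_j)·cross = 20.5·-49.0000 = -1004.5000
edge 2: (14,0)→(15.5,6)  cross = 14·6 − 15.5·0 = 84.0000; (r_i+r_j)·cross = 29.5·84.0000 = 2478.0000
edge 3: (15.5,6)→(16,29)  cross = 15.5·29 − 16·6 = 353.5000; (r_i+r_j)·cross = 31.5·353.5000 = 11135.2500
edge 4: (16,29)→(15,38.5)  cross = 16·38.5 − 15·29 = 181.0000; (r_i+r_j)·cross = 31·181.0000 = 5611.0000
edge 5: (15,38.5)→(5.5,39)  cross = 15·39 − 5.5·38.5 = 373.2500; (r_i+r_j)·cross = 20.5·373.2500 = 7651.6250
edge 6: (5.5,39)→(1.5,28)  cross = 5.5·28 − 1.5·39 = 95.5000; (r_i+r_j)·cross = 7·95.5000 = 668.5000
Σcross = 861.5000 → A = |Σcross|/2 = 430.7500 mm²
Σ(r_i+r_j)·cross = 25125.8750 → first moment M = |Σ|/6 = 4187.6458
R_c = M/A = 4187.6458/430.7500 = 9.7218 mm
θ = 322° = 5.619960 rad
V = θ·R_c·A = 5.619960·9.7218·430.7500 = 23534.403 mm³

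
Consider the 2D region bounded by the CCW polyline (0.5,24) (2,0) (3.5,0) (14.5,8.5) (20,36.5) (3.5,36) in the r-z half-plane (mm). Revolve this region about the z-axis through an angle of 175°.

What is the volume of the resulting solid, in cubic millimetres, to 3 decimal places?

Profile (r,z), 6 vertices: (0.5,24) (2,0) (3.5,0) (14.5,8.5) (20,36.5) (3.5,36)
edge 0: (0.5,24)→(2,0)  cross = 0.5·0 − 2·24 = -48.0000; (r_i+r_j)·cross = 2.5·-48.0000 = -120.0000
edge 1: (2,0)→(3.5,0)  cross = 2·0 − 3.5·0 = 0.0000; (r_i+r_j)·cross = 5.5·0.0000 = 0.0000
edge 2: (3.5,0)→(14.5,8.5)  cross = 3.5·8.5 − 14.5·0 = 29.7500; (r_i+r_j)·cross = 18·29.7500 = 535.5000
edge 3: (14.5,8.5)→(20,36.5)  cross = 14.5·36.5 − 20·8.5 = 359.2500; (r_i+r_j)·cross = 34.5·359.2500 = 12394.1250
edge 4: (20,36.5)→(3.5,36)  cross = 20·36 − 3.5·36.5 = 592.2500; (r_i+r_j)·cross = 23.5·592.2500 = 13917.8750
edge 5: (3.5,36)→(0.5,24)  cross = 3.5·24 − 0.5·36 = 66.0000; (r_i+r_j)·cross = 4·66.0000 = 264.0000
Σcross = 999.2500 → A = |Σcross|/2 = 499.6250 mm²
Σ(r_i+r_j)·cross = 26991.5000 → first moment M = |Σ|/6 = 4498.5833
R_c = M/A = 4498.5833/499.6250 = 9.0039 mm
θ = 175° = 3.054326 rad
V = θ·R_c·A = 3.054326·9.0039·499.6250 = 13740.141 mm³

Volume = 13740.141 mm³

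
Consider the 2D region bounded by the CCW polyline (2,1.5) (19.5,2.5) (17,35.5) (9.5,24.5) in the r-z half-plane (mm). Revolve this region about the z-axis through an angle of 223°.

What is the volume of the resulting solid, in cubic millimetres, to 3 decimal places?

Volume = 16148.906 mm³

Profile (r,z), 4 vertices: (2,1.5) (19.5,2.5) (17,35.5) (9.5,24.5)
edge 0: (2,1.5)→(19.5,2.5)  cross = 2·2.5 − 19.5·1.5 = -24.2500; (r_i+r_j)·cross = 21.5·-24.2500 = -521.3750
edge 1: (19.5,2.5)→(17,35.5)  cross = 19.5·35.5 − 17·2.5 = 649.7500; (r_i+r_j)·cross = 36.5·649.7500 = 23715.8750
edge 2: (17,35.5)→(9.5,24.5)  cross = 17·24.5 − 9.5·35.5 = 79.2500; (r_i+r_j)·cross = 26.5·79.2500 = 2100.1250
edge 3: (9.5,24.5)→(2,1.5)  cross = 9.5·1.5 − 2·24.5 = -34.7500; (r_i+r_j)·cross = 11.5·-34.7500 = -399.6250
Σcross = 670.0000 → A = |Σcross|/2 = 335.0000 mm²
Σ(r_i+r_j)·cross = 24895.0000 → first moment M = |Σ|/6 = 4149.1667
R_c = M/A = 4149.1667/335.0000 = 12.3856 mm
θ = 223° = 3.892084 rad
V = θ·R_c·A = 3.892084·12.3856·335.0000 = 16148.906 mm³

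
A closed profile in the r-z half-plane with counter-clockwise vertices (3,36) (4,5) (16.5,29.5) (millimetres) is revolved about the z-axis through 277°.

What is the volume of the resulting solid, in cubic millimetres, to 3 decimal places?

Profile (r,z), 3 vertices: (3,36) (4,5) (16.5,29.5)
edge 0: (3,36)→(4,5)  cross = 3·5 − 4·36 = -129.0000; (r_i+r_j)·cross = 7·-129.0000 = -903.0000
edge 1: (4,5)→(16.5,29.5)  cross = 4·29.5 − 16.5·5 = 35.5000; (r_i+r_j)·cross = 20.5·35.5000 = 727.7500
edge 2: (16.5,29.5)→(3,36)  cross = 16.5·36 − 3·29.5 = 505.5000; (r_i+r_j)·cross = 19.5·505.5000 = 9857.2500
Σcross = 412.0000 → A = |Σcross|/2 = 206.0000 mm²
Σ(r_i+r_j)·cross = 9682.0000 → first moment M = |Σ|/6 = 1613.6667
R_c = M/A = 1613.6667/206.0000 = 7.8333 mm
θ = 277° = 4.834562 rad
V = θ·R_c·A = 4.834562·7.8333·206.0000 = 7801.372 mm³

Volume = 7801.372 mm³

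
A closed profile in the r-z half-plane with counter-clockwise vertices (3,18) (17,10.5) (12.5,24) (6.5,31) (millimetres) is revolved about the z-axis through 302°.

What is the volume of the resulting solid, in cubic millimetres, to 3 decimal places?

Profile (r,z), 4 vertices: (3,18) (17,10.5) (12.5,24) (6.5,31)
edge 0: (3,18)→(17,10.5)  cross = 3·10.5 − 17·18 = -274.5000; (r_i+r_j)·cross = 20·-274.5000 = -5490.0000
edge 1: (17,10.5)→(12.5,24)  cross = 17·24 − 12.5·10.5 = 276.7500; (r_i+r_j)·cross = 29.5·276.7500 = 8164.1250
edge 2: (12.5,24)→(6.5,31)  cross = 12.5·31 − 6.5·24 = 231.5000; (r_i+r_j)·cross = 19·231.5000 = 4398.5000
edge 3: (6.5,31)→(3,18)  cross = 6.5·18 − 3·31 = 24.0000; (r_i+r_j)·cross = 9.5·24.0000 = 228.0000
Σcross = 257.7500 → A = |Σcross|/2 = 128.8750 mm²
Σ(r_i+r_j)·cross = 7300.6250 → first moment M = |Σ|/6 = 1216.7708
R_c = M/A = 1216.7708/128.8750 = 9.4415 mm
θ = 302° = 5.270894 rad
V = θ·R_c·A = 5.270894·9.4415·128.8750 = 6413.470 mm³

Volume = 6413.470 mm³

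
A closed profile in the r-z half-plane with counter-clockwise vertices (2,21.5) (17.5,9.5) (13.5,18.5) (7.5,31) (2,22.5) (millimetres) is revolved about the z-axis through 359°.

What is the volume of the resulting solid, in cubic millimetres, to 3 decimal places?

Profile (r,z), 5 vertices: (2,21.5) (17.5,9.5) (13.5,18.5) (7.5,31) (2,22.5)
edge 0: (2,21.5)→(17.5,9.5)  cross = 2·9.5 − 17.5·21.5 = -357.2500; (r_i+r_j)·cross = 19.5·-357.2500 = -6966.3750
edge 1: (17.5,9.5)→(13.5,18.5)  cross = 17.5·18.5 − 13.5·9.5 = 195.5000; (r_i+r_j)·cross = 31·195.5000 = 6060.5000
edge 2: (13.5,18.5)→(7.5,31)  cross = 13.5·31 − 7.5·18.5 = 279.7500; (r_i+r_j)·cross = 21·279.7500 = 5874.7500
edge 3: (7.5,31)→(2,22.5)  cross = 7.5·22.5 − 2·31 = 106.7500; (r_i+r_j)·cross = 9.5·106.7500 = 1014.1250
edge 4: (2,22.5)→(2,21.5)  cross = 2·21.5 − 2·22.5 = -2.0000; (r_i+r_j)·cross = 4·-2.0000 = -8.0000
Σcross = 222.7500 → A = |Σcross|/2 = 111.3750 mm²
Σ(r_i+r_j)·cross = 5975.0000 → first moment M = |Σ|/6 = 995.8333
R_c = M/A = 995.8333/111.3750 = 8.9413 mm
θ = 359° = 6.265732 rad
V = θ·R_c·A = 6.265732·8.9413·111.3750 = 6239.625 mm³

Volume = 6239.625 mm³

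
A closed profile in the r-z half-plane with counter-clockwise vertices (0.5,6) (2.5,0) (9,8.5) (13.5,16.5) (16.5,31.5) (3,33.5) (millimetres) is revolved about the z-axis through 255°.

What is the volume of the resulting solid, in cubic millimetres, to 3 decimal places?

Volume = 10747.432 mm³

Profile (r,z), 6 vertices: (0.5,6) (2.5,0) (9,8.5) (13.5,16.5) (16.5,31.5) (3,33.5)
edge 0: (0.5,6)→(2.5,0)  cross = 0.5·0 − 2.5·6 = -15.0000; (r_i+r_j)·cross = 3·-15.0000 = -45.0000
edge 1: (2.5,0)→(9,8.5)  cross = 2.5·8.5 − 9·0 = 21.2500; (r_i+r_j)·cross = 11.5·21.2500 = 244.3750
edge 2: (9,8.5)→(13.5,16.5)  cross = 9·16.5 − 13.5·8.5 = 33.7500; (r_i+r_j)·cross = 22.5·33.7500 = 759.3750
edge 3: (13.5,16.5)→(16.5,31.5)  cross = 13.5·31.5 − 16.5·16.5 = 153.0000; (r_i+r_j)·cross = 30·153.0000 = 4590.0000
edge 4: (16.5,31.5)→(3,33.5)  cross = 16.5·33.5 − 3·31.5 = 458.2500; (r_i+r_j)·cross = 19.5·458.2500 = 8935.8750
edge 5: (3,33.5)→(0.5,6)  cross = 3·6 − 0.5·33.5 = 1.2500; (r_i+r_j)·cross = 3.5·1.2500 = 4.3750
Σcross = 652.5000 → A = |Σcross|/2 = 326.2500 mm²
Σ(r_i+r_j)·cross = 14489.0000 → first moment M = |Σ|/6 = 2414.8333
R_c = M/A = 2414.8333/326.2500 = 7.4018 mm
θ = 255° = 4.450590 rad
V = θ·R_c·A = 4.450590·7.4018·326.2500 = 10747.432 mm³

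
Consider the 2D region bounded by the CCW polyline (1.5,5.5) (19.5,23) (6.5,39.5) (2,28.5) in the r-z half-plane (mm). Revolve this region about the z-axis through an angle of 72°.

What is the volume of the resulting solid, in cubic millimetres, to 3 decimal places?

Volume = 3226.154 mm³

Profile (r,z), 4 vertices: (1.5,5.5) (19.5,23) (6.5,39.5) (2,28.5)
edge 0: (1.5,5.5)→(19.5,23)  cross = 1.5·23 − 19.5·5.5 = -72.7500; (r_i+r_j)·cross = 21·-72.7500 = -1527.7500
edge 1: (19.5,23)→(6.5,39.5)  cross = 19.5·39.5 − 6.5·23 = 620.7500; (r_i+r_j)·cross = 26·620.7500 = 16139.5000
edge 2: (6.5,39.5)→(2,28.5)  cross = 6.5·28.5 − 2·39.5 = 106.2500; (r_i+r_j)·cross = 8.5·106.2500 = 903.1250
edge 3: (2,28.5)→(1.5,5.5)  cross = 2·5.5 − 1.5·28.5 = -31.7500; (r_i+r_j)·cross = 3.5·-31.7500 = -111.1250
Σcross = 622.5000 → A = |Σcross|/2 = 311.2500 mm²
Σ(r_i+r_j)·cross = 15403.7500 → first moment M = |Σ|/6 = 2567.2917
R_c = M/A = 2567.2917/311.2500 = 8.2483 mm
θ = 72° = 1.256637 rad
V = θ·R_c·A = 1.256637·8.2483·311.2500 = 3226.154 mm³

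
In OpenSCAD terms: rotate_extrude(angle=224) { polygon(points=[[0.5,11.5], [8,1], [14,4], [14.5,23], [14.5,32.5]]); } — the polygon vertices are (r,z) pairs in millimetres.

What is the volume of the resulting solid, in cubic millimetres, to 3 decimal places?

Volume = 8727.717 mm³

Profile (r,z), 5 vertices: (0.5,11.5) (8,1) (14,4) (14.5,23) (14.5,32.5)
edge 0: (0.5,11.5)→(8,1)  cross = 0.5·1 − 8·11.5 = -91.5000; (r_i+r_j)·cross = 8.5·-91.5000 = -777.7500
edge 1: (8,1)→(14,4)  cross = 8·4 − 14·1 = 18.0000; (r_i+r_j)·cross = 22·18.0000 = 396.0000
edge 2: (14,4)→(14.5,23)  cross = 14·23 − 14.5·4 = 264.0000; (r_i+r_j)·cross = 28.5·264.0000 = 7524.0000
edge 3: (14.5,23)→(14.5,32.5)  cross = 14.5·32.5 − 14.5·23 = 137.7500; (r_i+r_j)·cross = 29·137.7500 = 3994.7500
edge 4: (14.5,32.5)→(0.5,11.5)  cross = 14.5·11.5 − 0.5·32.5 = 150.5000; (r_i+r_j)·cross = 15·150.5000 = 2257.5000
Σcross = 478.7500 → A = |Σcross|/2 = 239.3750 mm²
Σ(r_i+r_j)·cross = 13394.5000 → first moment M = |Σ|/6 = 2232.4167
R_c = M/A = 2232.4167/239.3750 = 9.3260 mm
θ = 224° = 3.909538 rad
V = θ·R_c·A = 3.909538·9.3260·239.3750 = 8727.717 mm³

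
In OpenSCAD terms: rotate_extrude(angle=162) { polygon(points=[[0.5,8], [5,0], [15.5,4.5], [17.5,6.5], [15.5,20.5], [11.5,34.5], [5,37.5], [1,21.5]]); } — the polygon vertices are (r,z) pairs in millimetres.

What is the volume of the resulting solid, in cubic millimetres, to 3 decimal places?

Profile (r,z), 8 vertices: (0.5,8) (5,0) (15.5,4.5) (17.5,6.5) (15.5,20.5) (11.5,34.5) (5,37.5) (1,21.5)
edge 0: (0.5,8)→(5,0)  cross = 0.5·0 − 5·8 = -40.0000; (r_i+r_j)·cross = 5.5·-40.0000 = -220.0000
edge 1: (5,0)→(15.5,4.5)  cross = 5·4.5 − 15.5·0 = 22.5000; (r_i+r_j)·cross = 20.5·22.5000 = 461.2500
edge 2: (15.5,4.5)→(17.5,6.5)  cross = 15.5·6.5 − 17.5·4.5 = 22.0000; (r_i+r_j)·cross = 33·22.0000 = 726.0000
edge 3: (17.5,6.5)→(15.5,20.5)  cross = 17.5·20.5 − 15.5·6.5 = 258.0000; (r_i+r_j)·cross = 33·258.0000 = 8514.0000
edge 4: (15.5,20.5)→(11.5,34.5)  cross = 15.5·34.5 − 11.5·20.5 = 299.0000; (r_i+r_j)·cross = 27·299.0000 = 8073.0000
edge 5: (11.5,34.5)→(5,37.5)  cross = 11.5·37.5 − 5·34.5 = 258.7500; (r_i+r_j)·cross = 16.5·258.7500 = 4269.3750
edge 6: (5,37.5)→(1,21.5)  cross = 5·21.5 − 1·37.5 = 70.0000; (r_i+r_j)·cross = 6·70.0000 = 420.0000
edge 7: (1,21.5)→(0.5,8)  cross = 1·8 − 0.5·21.5 = -2.7500; (r_i+r_j)·cross = 1.5·-2.7500 = -4.1250
Σcross = 887.5000 → A = |Σcross|/2 = 443.7500 mm²
Σ(r_i+r_j)·cross = 22239.5000 → first moment M = |Σ|/6 = 3706.5833
R_c = M/A = 3706.5833/443.7500 = 8.3529 mm
θ = 162° = 2.827433 rad
V = θ·R_c·A = 2.827433·8.3529·443.7500 = 10480.117 mm³

Volume = 10480.117 mm³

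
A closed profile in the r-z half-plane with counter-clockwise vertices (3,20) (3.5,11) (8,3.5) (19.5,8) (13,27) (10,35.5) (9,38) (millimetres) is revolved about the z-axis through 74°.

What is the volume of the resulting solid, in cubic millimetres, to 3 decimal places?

Profile (r,z), 7 vertices: (3,20) (3.5,11) (8,3.5) (19.5,8) (13,27) (10,35.5) (9,38)
edge 0: (3,20)→(3.5,11)  cross = 3·11 − 3.5·20 = -37.0000; (r_i+r_j)·cross = 6.5·-37.0000 = -240.5000
edge 1: (3.5,11)→(8,3.5)  cross = 3.5·3.5 − 8·11 = -75.7500; (r_i+r_j)·cross = 11.5·-75.7500 = -871.1250
edge 2: (8,3.5)→(19.5,8)  cross = 8·8 − 19.5·3.5 = -4.2500; (r_i+r_j)·cross = 27.5·-4.2500 = -116.8750
edge 3: (19.5,8)→(13,27)  cross = 19.5·27 − 13·8 = 422.5000; (r_i+r_j)·cross = 32.5·422.5000 = 13731.2500
edge 4: (13,27)→(10,35.5)  cross = 13·35.5 − 10·27 = 191.5000; (r_i+r_j)·cross = 23·191.5000 = 4404.5000
edge 5: (10,35.5)→(9,38)  cross = 10·38 − 9·35.5 = 60.5000; (r_i+r_j)·cross = 19·60.5000 = 1149.5000
edge 6: (9,38)→(3,20)  cross = 9·20 − 3·38 = 66.0000; (r_i+r_j)·cross = 12·66.0000 = 792.0000
Σcross = 623.5000 → A = |Σcross|/2 = 311.7500 mm²
Σ(r_i+r_j)·cross = 18848.7500 → first moment M = |Σ|/6 = 3141.4583
R_c = M/A = 3141.4583/311.7500 = 10.0769 mm
θ = 74° = 1.291544 rad
V = θ·R_c·A = 1.291544·10.0769·311.7500 = 4057.331 mm³

Volume = 4057.331 mm³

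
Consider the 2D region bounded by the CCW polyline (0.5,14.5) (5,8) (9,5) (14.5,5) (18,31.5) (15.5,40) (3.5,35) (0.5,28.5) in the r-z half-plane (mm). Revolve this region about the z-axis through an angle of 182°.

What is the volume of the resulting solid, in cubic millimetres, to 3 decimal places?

Profile (r,z), 8 vertices: (0.5,14.5) (5,8) (9,5) (14.5,5) (18,31.5) (15.5,40) (3.5,35) (0.5,28.5)
edge 0: (0.5,14.5)→(5,8)  cross = 0.5·8 − 5·14.5 = -68.5000; (r_i+r_j)·cross = 5.5·-68.5000 = -376.7500
edge 1: (5,8)→(9,5)  cross = 5·5 − 9·8 = -47.0000; (r_i+r_j)·cross = 14·-47.0000 = -658.0000
edge 2: (9,5)→(14.5,5)  cross = 9·5 − 14.5·5 = -27.5000; (r_i+r_j)·cross = 23.5·-27.5000 = -646.2500
edge 3: (14.5,5)→(18,31.5)  cross = 14.5·31.5 − 18·5 = 366.7500; (r_i+r_j)·cross = 32.5·366.7500 = 11919.3750
edge 4: (18,31.5)→(15.5,40)  cross = 18·40 − 15.5·31.5 = 231.7500; (r_i+r_j)·cross = 33.5·231.7500 = 7763.6250
edge 5: (15.5,40)→(3.5,35)  cross = 15.5·35 − 3.5·40 = 402.5000; (r_i+r_j)·cross = 19·402.5000 = 7647.5000
edge 6: (3.5,35)→(0.5,28.5)  cross = 3.5·28.5 − 0.5·35 = 82.2500; (r_i+r_j)·cross = 4·82.2500 = 329.0000
edge 7: (0.5,28.5)→(0.5,14.5)  cross = 0.5·14.5 − 0.5·28.5 = -7.0000; (r_i+r_j)·cross = 1·-7.0000 = -7.0000
Σcross = 933.2500 → A = |Σcross|/2 = 466.6250 mm²
Σ(r_i+r_j)·cross = 25971.5000 → first moment M = |Σ|/6 = 4328.5833
R_c = M/A = 4328.5833/466.6250 = 9.2764 mm
θ = 182° = 3.176499 rad
V = θ·R_c·A = 3.176499·9.2764·466.6250 = 13749.742 mm³

Volume = 13749.742 mm³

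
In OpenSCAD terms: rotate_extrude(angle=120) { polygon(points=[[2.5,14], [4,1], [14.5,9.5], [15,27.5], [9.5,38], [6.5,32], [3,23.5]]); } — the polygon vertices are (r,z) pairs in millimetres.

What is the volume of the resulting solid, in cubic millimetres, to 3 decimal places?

Profile (r,z), 7 vertices: (2.5,14) (4,1) (14.5,9.5) (15,27.5) (9.5,38) (6.5,32) (3,23.5)
edge 0: (2.5,14)→(4,1)  cross = 2.5·1 − 4·14 = -53.5000; (r_i+r_j)·cross = 6.5·-53.5000 = -347.7500
edge 1: (4,1)→(14.5,9.5)  cross = 4·9.5 − 14.5·1 = 23.5000; (r_i+r_j)·cross = 18.5·23.5000 = 434.7500
edge 2: (14.5,9.5)→(15,27.5)  cross = 14.5·27.5 − 15·9.5 = 256.2500; (r_i+r_j)·cross = 29.5·256.2500 = 7559.3750
edge 3: (15,27.5)→(9.5,38)  cross = 15·38 − 9.5·27.5 = 308.7500; (r_i+r_j)·cross = 24.5·308.7500 = 7564.3750
edge 4: (9.5,38)→(6.5,32)  cross = 9.5·32 − 6.5·38 = 57.0000; (r_i+r_j)·cross = 16·57.0000 = 912.0000
edge 5: (6.5,32)→(3,23.5)  cross = 6.5·23.5 − 3·32 = 56.7500; (r_i+r_j)·cross = 9.5·56.7500 = 539.1250
edge 6: (3,23.5)→(2.5,14)  cross = 3·14 − 2.5·23.5 = -16.7500; (r_i+r_j)·cross = 5.5·-16.7500 = -92.1250
Σcross = 632.0000 → A = |Σcross|/2 = 316.0000 mm²
Σ(r_i+r_j)·cross = 16569.7500 → first moment M = |Σ|/6 = 2761.6250
R_c = M/A = 2761.6250/316.0000 = 8.7393 mm
θ = 120° = 2.094395 rad
V = θ·R_c·A = 2.094395·8.7393·316.0000 = 5783.934 mm³

Volume = 5783.934 mm³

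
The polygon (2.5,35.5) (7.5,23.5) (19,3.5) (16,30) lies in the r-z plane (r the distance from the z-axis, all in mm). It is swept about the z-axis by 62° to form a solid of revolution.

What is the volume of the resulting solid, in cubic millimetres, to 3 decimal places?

Volume = 2506.672 mm³

Profile (r,z), 4 vertices: (2.5,35.5) (7.5,23.5) (19,3.5) (16,30)
edge 0: (2.5,35.5)→(7.5,23.5)  cross = 2.5·23.5 − 7.5·35.5 = -207.5000; (r_i+r_j)·cross = 10·-207.5000 = -2075.0000
edge 1: (7.5,23.5)→(19,3.5)  cross = 7.5·3.5 − 19·23.5 = -420.2500; (r_i+r_j)·cross = 26.5·-420.2500 = -11136.6250
edge 2: (19,3.5)→(16,30)  cross = 19·30 − 16·3.5 = 514.0000; (r_i+r_j)·cross = 35·514.0000 = 17990.0000
edge 3: (16,30)→(2.5,35.5)  cross = 16·35.5 − 2.5·30 = 493.0000; (r_i+r_j)·cross = 18.5·493.0000 = 9120.5000
Σcross = 379.2500 → A = |Σcross|/2 = 189.6250 mm²
Σ(r_i+r_j)·cross = 13898.8750 → first moment M = |Σ|/6 = 2316.4792
R_c = M/A = 2316.4792/189.6250 = 12.2161 mm
θ = 62° = 1.082104 rad
V = θ·R_c·A = 1.082104·12.2161·189.6250 = 2506.672 mm³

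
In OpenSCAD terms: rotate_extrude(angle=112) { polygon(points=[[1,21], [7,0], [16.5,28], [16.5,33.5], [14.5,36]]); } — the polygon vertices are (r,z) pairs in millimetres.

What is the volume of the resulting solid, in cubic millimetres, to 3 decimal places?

Volume = 4542.312 mm³

Profile (r,z), 5 vertices: (1,21) (7,0) (16.5,28) (16.5,33.5) (14.5,36)
edge 0: (1,21)→(7,0)  cross = 1·0 − 7·21 = -147.0000; (r_i+r_j)·cross = 8·-147.0000 = -1176.0000
edge 1: (7,0)→(16.5,28)  cross = 7·28 − 16.5·0 = 196.0000; (r_i+r_j)·cross = 23.5·196.0000 = 4606.0000
edge 2: (16.5,28)→(16.5,33.5)  cross = 16.5·33.5 − 16.5·28 = 90.7500; (r_i+r_j)·cross = 33·90.7500 = 2994.7500
edge 3: (16.5,33.5)→(14.5,36)  cross = 16.5·36 − 14.5·33.5 = 108.2500; (r_i+r_j)·cross = 31·108.2500 = 3355.7500
edge 4: (14.5,36)→(1,21)  cross = 14.5·21 − 1·36 = 268.5000; (r_i+r_j)·cross = 15.5·268.5000 = 4161.7500
Σcross = 516.5000 → A = |Σcross|/2 = 258.2500 mm²
Σ(r_i+r_j)·cross = 13942.2500 → first moment M = |Σ|/6 = 2323.7083
R_c = M/A = 2323.7083/258.2500 = 8.9979 mm
θ = 112° = 1.954769 rad
V = θ·R_c·A = 1.954769·8.9979·258.2500 = 4542.312 mm³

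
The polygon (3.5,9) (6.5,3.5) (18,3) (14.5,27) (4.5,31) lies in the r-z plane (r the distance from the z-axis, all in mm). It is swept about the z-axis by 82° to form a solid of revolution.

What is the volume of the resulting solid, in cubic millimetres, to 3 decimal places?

Profile (r,z), 5 vertices: (3.5,9) (6.5,3.5) (18,3) (14.5,27) (4.5,31)
edge 0: (3.5,9)→(6.5,3.5)  cross = 3.5·3.5 − 6.5·9 = -46.2500; (r_i+r_j)·cross = 10·-46.2500 = -462.5000
edge 1: (6.5,3.5)→(18,3)  cross = 6.5·3 − 18·3.5 = -43.5000; (r_i+r_j)·cross = 24.5·-43.5000 = -1065.7500
edge 2: (18,3)→(14.5,27)  cross = 18·27 − 14.5·3 = 442.5000; (r_i+r_j)·cross = 32.5·442.5000 = 14381.2500
edge 3: (14.5,27)→(4.5,31)  cross = 14.5·31 − 4.5·27 = 328.0000; (r_i+r_j)·cross = 19·328.0000 = 6232.0000
edge 4: (4.5,31)→(3.5,9)  cross = 4.5·9 − 3.5·31 = -68.0000; (r_i+r_j)·cross = 8·-68.0000 = -544.0000
Σcross = 612.7500 → A = |Σcross|/2 = 306.3750 mm²
Σ(r_i+r_j)·cross = 18541.0000 → first moment M = |Σ|/6 = 3090.1667
R_c = M/A = 3090.1667/306.3750 = 10.0862 mm
θ = 82° = 1.431170 rad
V = θ·R_c·A = 1.431170·10.0862·306.3750 = 4422.554 mm³

Volume = 4422.554 mm³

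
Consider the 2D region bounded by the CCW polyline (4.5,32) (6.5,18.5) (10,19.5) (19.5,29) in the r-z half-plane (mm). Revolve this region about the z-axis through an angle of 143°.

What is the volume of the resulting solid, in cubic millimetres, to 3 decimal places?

Profile (r,z), 4 vertices: (4.5,32) (6.5,18.5) (10,19.5) (19.5,29)
edge 0: (4.5,32)→(6.5,18.5)  cross = 4.5·18.5 − 6.5·32 = -124.7500; (r_i+r_j)·cross = 11·-124.7500 = -1372.2500
edge 1: (6.5,18.5)→(10,19.5)  cross = 6.5·19.5 − 10·18.5 = -58.2500; (r_i+r_j)·cross = 16.5·-58.2500 = -961.1250
edge 2: (10,19.5)→(19.5,29)  cross = 10·29 − 19.5·19.5 = -90.2500; (r_i+r_j)·cross = 29.5·-90.2500 = -2662.3750
edge 3: (19.5,29)→(4.5,32)  cross = 19.5·32 − 4.5·29 = 493.5000; (r_i+r_j)·cross = 24·493.5000 = 11844.0000
Σcross = 220.2500 → A = |Σcross|/2 = 110.1250 mm²
Σ(r_i+r_j)·cross = 6848.2500 → first moment M = |Σ|/6 = 1141.3750
R_c = M/A = 1141.3750/110.1250 = 10.3644 mm
θ = 143° = 2.495821 rad
V = θ·R_c·A = 2.495821·10.3644·110.1250 = 2848.668 mm³

Volume = 2848.668 mm³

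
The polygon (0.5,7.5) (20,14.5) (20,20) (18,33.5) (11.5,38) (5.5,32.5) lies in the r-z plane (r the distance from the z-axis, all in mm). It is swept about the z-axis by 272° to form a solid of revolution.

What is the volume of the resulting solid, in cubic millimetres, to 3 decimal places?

Volume = 19794.244 mm³

Profile (r,z), 6 vertices: (0.5,7.5) (20,14.5) (20,20) (18,33.5) (11.5,38) (5.5,32.5)
edge 0: (0.5,7.5)→(20,14.5)  cross = 0.5·14.5 − 20·7.5 = -142.7500; (r_i+r_j)·cross = 20.5·-142.7500 = -2926.3750
edge 1: (20,14.5)→(20,20)  cross = 20·20 − 20·14.5 = 110.0000; (r_i+r_j)·cross = 40·110.0000 = 4400.0000
edge 2: (20,20)→(18,33.5)  cross = 20·33.5 − 18·20 = 310.0000; (r_i+r_j)·cross = 38·310.0000 = 11780.0000
edge 3: (18,33.5)→(11.5,38)  cross = 18·38 − 11.5·33.5 = 298.7500; (r_i+r_j)·cross = 29.5·298.7500 = 8813.1250
edge 4: (11.5,38)→(5.5,32.5)  cross = 11.5·32.5 − 5.5·38 = 164.7500; (r_i+r_j)·cross = 17·164.7500 = 2800.7500
edge 5: (5.5,32.5)→(0.5,7.5)  cross = 5.5·7.5 − 0.5·32.5 = 25.0000; (r_i+r_j)·cross = 6·25.0000 = 150.0000
Σcross = 765.7500 → A = |Σcross|/2 = 382.8750 mm²
Σ(r_i+r_j)·cross = 25017.5000 → first moment M = |Σ|/6 = 4169.5833
R_c = M/A = 4169.5833/382.8750 = 10.8902 mm
θ = 272° = 4.747296 rad
V = θ·R_c·A = 4.747296·10.8902·382.8750 = 19794.244 mm³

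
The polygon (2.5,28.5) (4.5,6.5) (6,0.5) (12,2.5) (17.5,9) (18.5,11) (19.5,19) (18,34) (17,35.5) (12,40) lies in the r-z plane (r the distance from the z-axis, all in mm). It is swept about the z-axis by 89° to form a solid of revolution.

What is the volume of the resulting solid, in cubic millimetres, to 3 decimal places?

Profile (r,z), 10 vertices: (2.5,28.5) (4.5,6.5) (6,0.5) (12,2.5) (17.5,9) (18.5,11) (19.5,19) (18,34) (17,35.5) (12,40)
edge 0: (2.5,28.5)→(4.5,6.5)  cross = 2.5·6.5 − 4.5·28.5 = -112.0000; (r_i+r_j)·cross = 7·-112.0000 = -784.0000
edge 1: (4.5,6.5)→(6,0.5)  cross = 4.5·0.5 − 6·6.5 = -36.7500; (r_i+r_j)·cross = 10.5·-36.7500 = -385.8750
edge 2: (6,0.5)→(12,2.5)  cross = 6·2.5 − 12·0.5 = 9.0000; (r_i+r_j)·cross = 18·9.0000 = 162.0000
edge 3: (12,2.5)→(17.5,9)  cross = 12·9 − 17.5·2.5 = 64.2500; (r_i+r_j)·cross = 29.5·64.2500 = 1895.3750
edge 4: (17.5,9)→(18.5,11)  cross = 17.5·11 − 18.5·9 = 26.0000; (r_i+r_j)·cross = 36·26.0000 = 936.0000
edge 5: (18.5,11)→(19.5,19)  cross = 18.5·19 − 19.5·11 = 137.0000; (r_i+r_j)·cross = 38·137.0000 = 5206.0000
edge 6: (19.5,19)→(18,34)  cross = 19.5·34 − 18·19 = 321.0000; (r_i+r_j)·cross = 37.5·321.0000 = 12037.5000
edge 7: (18,34)→(17,35.5)  cross = 18·35.5 − 17·34 = 61.0000; (r_i+r_j)·cross = 35·61.0000 = 2135.0000
edge 8: (17,35.5)→(12,40)  cross = 17·40 − 12·35.5 = 254.0000; (r_i+r_j)·cross = 29·254.0000 = 7366.0000
edge 9: (12,40)→(2.5,28.5)  cross = 12·28.5 − 2.5·40 = 242.0000; (r_i+r_j)·cross = 14.5·242.0000 = 3509.0000
Σcross = 965.5000 → A = |Σcross|/2 = 482.7500 mm²
Σ(r_i+r_j)·cross = 32077.0000 → first moment M = |Σ|/6 = 5346.1667
R_c = M/A = 5346.1667/482.7500 = 11.0744 mm
θ = 89° = 1.553343 rad
V = θ·R_c·A = 1.553343·11.0744·482.7500 = 8304.431 mm³

Volume = 8304.431 mm³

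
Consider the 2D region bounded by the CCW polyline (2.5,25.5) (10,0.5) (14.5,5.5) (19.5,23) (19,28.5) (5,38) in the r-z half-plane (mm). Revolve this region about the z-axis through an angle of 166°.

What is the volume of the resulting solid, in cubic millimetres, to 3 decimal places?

Volume = 11788.957 mm³

Profile (r,z), 6 vertices: (2.5,25.5) (10,0.5) (14.5,5.5) (19.5,23) (19,28.5) (5,38)
edge 0: (2.5,25.5)→(10,0.5)  cross = 2.5·0.5 − 10·25.5 = -253.7500; (r_i+r_j)·cross = 12.5·-253.7500 = -3171.8750
edge 1: (10,0.5)→(14.5,5.5)  cross = 10·5.5 − 14.5·0.5 = 47.7500; (r_i+r_j)·cross = 24.5·47.7500 = 1169.8750
edge 2: (14.5,5.5)→(19.5,23)  cross = 14.5·23 − 19.5·5.5 = 226.2500; (r_i+r_j)·cross = 34·226.2500 = 7692.5000
edge 3: (19.5,23)→(19,28.5)  cross = 19.5·28.5 − 19·23 = 118.7500; (r_i+r_j)·cross = 38.5·118.7500 = 4571.8750
edge 4: (19,28.5)→(5,38)  cross = 19·38 − 5·28.5 = 579.5000; (r_i+r_j)·cross = 24·579.5000 = 13908.0000
edge 5: (5,38)→(2.5,25.5)  cross = 5·25.5 − 2.5·38 = 32.5000; (r_i+r_j)·cross = 7.5·32.5000 = 243.7500
Σcross = 751.0000 → A = |Σcross|/2 = 375.5000 mm²
Σ(r_i+r_j)·cross = 24414.1250 → first moment M = |Σ|/6 = 4069.0208
R_c = M/A = 4069.0208/375.5000 = 10.8363 mm
θ = 166° = 2.897247 rad
V = θ·R_c·A = 2.897247·10.8363·375.5000 = 11788.957 mm³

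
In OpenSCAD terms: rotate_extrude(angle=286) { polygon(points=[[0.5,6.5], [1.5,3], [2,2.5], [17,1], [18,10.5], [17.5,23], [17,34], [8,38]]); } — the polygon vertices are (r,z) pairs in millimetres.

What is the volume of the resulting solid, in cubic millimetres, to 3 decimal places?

Profile (r,z), 8 vertices: (0.5,6.5) (1.5,3) (2,2.5) (17,1) (18,10.5) (17.5,23) (17,34) (8,38)
edge 0: (0.5,6.5)→(1.5,3)  cross = 0.5·3 − 1.5·6.5 = -8.2500; (r_i+r_j)·cross = 2·-8.2500 = -16.5000
edge 1: (1.5,3)→(2,2.5)  cross = 1.5·2.5 − 2·3 = -2.2500; (r_i+r_j)·cross = 3.5·-2.2500 = -7.8750
edge 2: (2,2.5)→(17,1)  cross = 2·1 − 17·2.5 = -40.5000; (r_i+r_j)·cross = 19·-40.5000 = -769.5000
edge 3: (17,1)→(18,10.5)  cross = 17·10.5 − 18·1 = 160.5000; (r_i+r_j)·cross = 35·160.5000 = 5617.5000
edge 4: (18,10.5)→(17.5,23)  cross = 18·23 − 17.5·10.5 = 230.2500; (r_i+r_j)·cross = 35.5·230.2500 = 8173.8750
edge 5: (17.5,23)→(17,34)  cross = 17.5·34 − 17·23 = 204.0000; (r_i+r_j)·cross = 34.5·204.0000 = 7038.0000
edge 6: (17,34)→(8,38)  cross = 17·38 − 8·34 = 374.0000; (r_i+r_j)·cross = 25·374.0000 = 9350.0000
edge 7: (8,38)→(0.5,6.5)  cross = 8·6.5 − 0.5·38 = 33.0000; (r_i+r_j)·cross = 8.5·33.0000 = 280.5000
Σcross = 950.7500 → A = |Σcross|/2 = 475.3750 mm²
Σ(r_i+r_j)·cross = 29666.0000 → first moment M = |Σ|/6 = 4944.3333
R_c = M/A = 4944.3333/475.3750 = 10.4009 mm
θ = 286° = 4.991642 rad
V = θ·R_c·A = 4.991642·10.4009·475.3750 = 24680.340 mm³

Volume = 24680.340 mm³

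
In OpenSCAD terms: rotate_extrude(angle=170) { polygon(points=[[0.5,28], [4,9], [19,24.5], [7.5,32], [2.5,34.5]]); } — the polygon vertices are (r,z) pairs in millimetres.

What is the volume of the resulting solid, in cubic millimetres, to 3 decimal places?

Volume = 5452.281 mm³

Profile (r,z), 5 vertices: (0.5,28) (4,9) (19,24.5) (7.5,32) (2.5,34.5)
edge 0: (0.5,28)→(4,9)  cross = 0.5·9 − 4·28 = -107.5000; (r_i+r_j)·cross = 4.5·-107.5000 = -483.7500
edge 1: (4,9)→(19,24.5)  cross = 4·24.5 − 19·9 = -73.0000; (r_i+r_j)·cross = 23·-73.0000 = -1679.0000
edge 2: (19,24.5)→(7.5,32)  cross = 19·32 − 7.5·24.5 = 424.2500; (r_i+r_j)·cross = 26.5·424.2500 = 11242.6250
edge 3: (7.5,32)→(2.5,34.5)  cross = 7.5·34.5 − 2.5·32 = 178.7500; (r_i+r_j)·cross = 10·178.7500 = 1787.5000
edge 4: (2.5,34.5)→(0.5,28)  cross = 2.5·28 − 0.5·34.5 = 52.7500; (r_i+r_j)·cross = 3·52.7500 = 158.2500
Σcross = 475.2500 → A = |Σcross|/2 = 237.6250 mm²
Σ(r_i+r_j)·cross = 11025.6250 → first moment M = |Σ|/6 = 1837.6042
R_c = M/A = 1837.6042/237.6250 = 7.7332 mm
θ = 170° = 2.967060 rad
V = θ·R_c·A = 2.967060·7.7332·237.6250 = 5452.281 mm³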